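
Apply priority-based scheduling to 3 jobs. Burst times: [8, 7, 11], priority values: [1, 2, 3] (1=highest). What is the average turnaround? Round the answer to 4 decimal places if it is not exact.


Sort by priority (ascending = highest first):
Order: [(1, 8), (2, 7), (3, 11)]
Completion times:
  Priority 1, burst=8, C=8
  Priority 2, burst=7, C=15
  Priority 3, burst=11, C=26
Average turnaround = 49/3 = 16.3333

16.3333


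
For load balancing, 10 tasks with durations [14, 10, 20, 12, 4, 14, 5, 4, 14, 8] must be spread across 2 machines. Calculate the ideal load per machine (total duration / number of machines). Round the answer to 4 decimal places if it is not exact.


Total processing time = 14 + 10 + 20 + 12 + 4 + 14 + 5 + 4 + 14 + 8 = 105
Number of machines = 2
Ideal balanced load = 105 / 2 = 52.5

52.5


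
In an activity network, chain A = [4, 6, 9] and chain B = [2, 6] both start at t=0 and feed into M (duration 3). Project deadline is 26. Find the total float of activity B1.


Forward pass: ES(B1) = sum of predecessors on chain B = 0
EF = ES + duration = 0 + 2 = 2
Backward pass: LF(M) = deadline = 26; LS(M) = 26 - 3 = 23
LF(B1) = LS(M) - sum(successors on chain B) = 23 - 6 = 17
LS = LF - duration = 17 - 2 = 15
Total float = LS - ES = 15 - 0 = 15

15


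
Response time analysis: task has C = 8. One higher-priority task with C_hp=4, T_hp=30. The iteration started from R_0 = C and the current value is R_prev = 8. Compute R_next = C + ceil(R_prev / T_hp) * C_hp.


R_next = C + ceil(R_prev / T_hp) * C_hp
ceil(8 / 30) = ceil(0.2667) = 1
Interference = 1 * 4 = 4
R_next = 8 + 4 = 12

12


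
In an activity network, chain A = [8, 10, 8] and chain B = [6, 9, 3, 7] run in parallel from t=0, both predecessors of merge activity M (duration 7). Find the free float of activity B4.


ES(B4) = sum of predecessors on chain B = 18
EF(B4) = ES + duration = 18 + 7 = 25
Successor of B4 is M. ES(M) = max(sum(A), sum(B)) = max(26, 25) = 26
Free float = ES(successor) - EF(current) = 26 - 25 = 1

1


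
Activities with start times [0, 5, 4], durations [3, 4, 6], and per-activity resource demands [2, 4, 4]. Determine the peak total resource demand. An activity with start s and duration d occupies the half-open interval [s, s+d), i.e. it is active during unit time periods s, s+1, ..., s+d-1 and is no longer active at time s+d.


Each activity i is active on [start_i, start_i + duration_i).
Compute total resource usage per time slot:
  t=0: active resources = [2], total = 2
  t=1: active resources = [2], total = 2
  t=2: active resources = [2], total = 2
  t=3: active resources = [], total = 0
  t=4: active resources = [4], total = 4
  t=5: active resources = [4, 4], total = 8
  t=6: active resources = [4, 4], total = 8
  t=7: active resources = [4, 4], total = 8
  t=8: active resources = [4, 4], total = 8
  t=9: active resources = [4], total = 4
Peak resource demand = 8

8


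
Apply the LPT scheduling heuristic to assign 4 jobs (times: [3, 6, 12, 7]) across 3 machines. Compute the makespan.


Sort jobs in decreasing order (LPT): [12, 7, 6, 3]
Assign each job to the least loaded machine:
  Machine 1: jobs [12], load = 12
  Machine 2: jobs [7], load = 7
  Machine 3: jobs [6, 3], load = 9
Makespan = max load = 12

12


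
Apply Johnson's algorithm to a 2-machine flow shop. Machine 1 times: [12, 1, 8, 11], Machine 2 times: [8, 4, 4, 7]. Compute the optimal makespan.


Apply Johnson's rule:
  Group 1 (a <= b): [(2, 1, 4)]
  Group 2 (a > b): [(1, 12, 8), (4, 11, 7), (3, 8, 4)]
Optimal job order: [2, 1, 4, 3]
Schedule:
  Job 2: M1 done at 1, M2 done at 5
  Job 1: M1 done at 13, M2 done at 21
  Job 4: M1 done at 24, M2 done at 31
  Job 3: M1 done at 32, M2 done at 36
Makespan = 36

36


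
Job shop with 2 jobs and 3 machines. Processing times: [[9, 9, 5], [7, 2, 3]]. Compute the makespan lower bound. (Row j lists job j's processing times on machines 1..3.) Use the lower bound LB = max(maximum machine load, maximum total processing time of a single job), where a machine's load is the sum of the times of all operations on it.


Machine loads:
  Machine 1: 9 + 7 = 16
  Machine 2: 9 + 2 = 11
  Machine 3: 5 + 3 = 8
Max machine load = 16
Job totals:
  Job 1: 23
  Job 2: 12
Max job total = 23
Lower bound = max(16, 23) = 23

23


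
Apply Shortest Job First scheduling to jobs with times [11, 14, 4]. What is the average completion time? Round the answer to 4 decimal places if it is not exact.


SJF order (ascending): [4, 11, 14]
Completion times:
  Job 1: burst=4, C=4
  Job 2: burst=11, C=15
  Job 3: burst=14, C=29
Average completion = 48/3 = 16.0

16.0


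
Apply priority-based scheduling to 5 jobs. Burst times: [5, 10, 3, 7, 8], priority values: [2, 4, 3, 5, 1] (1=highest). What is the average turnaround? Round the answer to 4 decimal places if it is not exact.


Sort by priority (ascending = highest first):
Order: [(1, 8), (2, 5), (3, 3), (4, 10), (5, 7)]
Completion times:
  Priority 1, burst=8, C=8
  Priority 2, burst=5, C=13
  Priority 3, burst=3, C=16
  Priority 4, burst=10, C=26
  Priority 5, burst=7, C=33
Average turnaround = 96/5 = 19.2

19.2


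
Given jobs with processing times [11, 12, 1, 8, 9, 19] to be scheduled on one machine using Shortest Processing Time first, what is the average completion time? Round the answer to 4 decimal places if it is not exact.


Sort jobs by processing time (SPT order): [1, 8, 9, 11, 12, 19]
Compute completion times sequentially:
  Job 1: processing = 1, completes at 1
  Job 2: processing = 8, completes at 9
  Job 3: processing = 9, completes at 18
  Job 4: processing = 11, completes at 29
  Job 5: processing = 12, completes at 41
  Job 6: processing = 19, completes at 60
Sum of completion times = 158
Average completion time = 158/6 = 26.3333

26.3333


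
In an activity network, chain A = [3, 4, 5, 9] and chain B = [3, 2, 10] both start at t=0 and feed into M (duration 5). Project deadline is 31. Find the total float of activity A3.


Forward pass: ES(A3) = sum of predecessors on chain A = 7
EF = ES + duration = 7 + 5 = 12
Backward pass: LF(M) = deadline = 31; LS(M) = 31 - 5 = 26
LF(A3) = LS(M) - sum(successors on chain A) = 26 - 9 = 17
LS = LF - duration = 17 - 5 = 12
Total float = LS - ES = 12 - 7 = 5

5


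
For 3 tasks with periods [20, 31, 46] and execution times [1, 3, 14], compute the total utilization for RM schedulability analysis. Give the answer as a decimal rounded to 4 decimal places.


Compute individual utilizations (exact fractions):
  Task 1: C/T = 1/20 (approx. 0.05)
  Task 2: C/T = 3/31 (approx. 0.0968)
  Task 3: C/T = 14/46 = 7/23 (approx. 0.3043)
Total utilization U = 1/20 + 3/31 + 7/23 = 6433/14260
Rounded to 4 decimal places: U = 0.4511
RM (Liu & Layland) bound for 3 tasks = 0.779763; compare with U = 6433/14260 (approx. 0.451122)
U <= bound, so schedulable by RM sufficient condition.

0.4511


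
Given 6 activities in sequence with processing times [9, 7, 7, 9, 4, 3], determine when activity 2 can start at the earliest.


Activity 2 starts after activities 1 through 1 complete.
Predecessor durations: [9]
ES = 9 = 9

9


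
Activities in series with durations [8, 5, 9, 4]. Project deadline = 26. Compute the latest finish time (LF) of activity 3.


LF(activity 3) = deadline - sum of successor durations
Successors: activities 4 through 4 with durations [4]
Sum of successor durations = 4
LF = 26 - 4 = 22

22


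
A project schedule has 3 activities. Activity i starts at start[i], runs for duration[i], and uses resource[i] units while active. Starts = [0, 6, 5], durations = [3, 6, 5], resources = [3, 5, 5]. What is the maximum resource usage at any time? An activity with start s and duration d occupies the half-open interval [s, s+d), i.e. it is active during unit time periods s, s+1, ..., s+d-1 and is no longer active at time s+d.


Each activity i is active on [start_i, start_i + duration_i).
Compute total resource usage per time slot:
  t=0: active resources = [3], total = 3
  t=1: active resources = [3], total = 3
  t=2: active resources = [3], total = 3
  t=3: active resources = [], total = 0
  t=4: active resources = [], total = 0
  t=5: active resources = [5], total = 5
  t=6: active resources = [5, 5], total = 10
  t=7: active resources = [5, 5], total = 10
  t=8: active resources = [5, 5], total = 10
  t=9: active resources = [5, 5], total = 10
  t=10: active resources = [5], total = 5
  t=11: active resources = [5], total = 5
Peak resource demand = 10

10


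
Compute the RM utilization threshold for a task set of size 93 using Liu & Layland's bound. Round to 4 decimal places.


Compute 2^(1/93) = 1.0074810397
Subtract 1: 1.0074810397 - 1 = 0.0074810397
Multiply by n: 93 * 0.0074810397 = 0.6957366921
Round to 4 dp: 0.6957

0.6957


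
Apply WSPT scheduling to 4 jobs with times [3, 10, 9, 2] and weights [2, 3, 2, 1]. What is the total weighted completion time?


Compute p/w ratios and sort ascending (WSPT): [(3, 2), (2, 1), (10, 3), (9, 2)]
Compute weighted completion times:
  Job (p=3,w=2): C=3, w*C=2*3=6
  Job (p=2,w=1): C=5, w*C=1*5=5
  Job (p=10,w=3): C=15, w*C=3*15=45
  Job (p=9,w=2): C=24, w*C=2*24=48
Total weighted completion time = 104

104


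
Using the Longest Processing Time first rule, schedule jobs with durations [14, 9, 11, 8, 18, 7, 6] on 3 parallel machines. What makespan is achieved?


Sort jobs in decreasing order (LPT): [18, 14, 11, 9, 8, 7, 6]
Assign each job to the least loaded machine:
  Machine 1: jobs [18, 7], load = 25
  Machine 2: jobs [14, 8], load = 22
  Machine 3: jobs [11, 9, 6], load = 26
Makespan = max load = 26

26


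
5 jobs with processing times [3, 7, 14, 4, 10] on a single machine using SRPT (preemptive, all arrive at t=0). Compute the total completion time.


Since all jobs arrive at t=0, SRPT equals SPT ordering.
SPT order: [3, 4, 7, 10, 14]
Completion times:
  Job 1: p=3, C=3
  Job 2: p=4, C=7
  Job 3: p=7, C=14
  Job 4: p=10, C=24
  Job 5: p=14, C=38
Total completion time = 3 + 7 + 14 + 24 + 38 = 86

86


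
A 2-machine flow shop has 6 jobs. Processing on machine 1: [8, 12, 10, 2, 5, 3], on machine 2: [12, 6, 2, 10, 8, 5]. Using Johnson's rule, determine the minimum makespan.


Apply Johnson's rule:
  Group 1 (a <= b): [(4, 2, 10), (6, 3, 5), (5, 5, 8), (1, 8, 12)]
  Group 2 (a > b): [(2, 12, 6), (3, 10, 2)]
Optimal job order: [4, 6, 5, 1, 2, 3]
Schedule:
  Job 4: M1 done at 2, M2 done at 12
  Job 6: M1 done at 5, M2 done at 17
  Job 5: M1 done at 10, M2 done at 25
  Job 1: M1 done at 18, M2 done at 37
  Job 2: M1 done at 30, M2 done at 43
  Job 3: M1 done at 40, M2 done at 45
Makespan = 45

45


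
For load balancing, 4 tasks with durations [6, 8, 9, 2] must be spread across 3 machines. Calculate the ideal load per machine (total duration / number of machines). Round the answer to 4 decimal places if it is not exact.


Total processing time = 6 + 8 + 9 + 2 = 25
Number of machines = 3
Ideal balanced load = 25 / 3 = 8.3333

8.3333


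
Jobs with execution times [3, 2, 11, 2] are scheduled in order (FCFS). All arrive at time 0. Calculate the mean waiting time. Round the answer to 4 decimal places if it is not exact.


FCFS order (as given): [3, 2, 11, 2]
Waiting times:
  Job 1: wait = 0
  Job 2: wait = 3
  Job 3: wait = 5
  Job 4: wait = 16
Sum of waiting times = 24
Average waiting time = 24/4 = 6.0

6.0


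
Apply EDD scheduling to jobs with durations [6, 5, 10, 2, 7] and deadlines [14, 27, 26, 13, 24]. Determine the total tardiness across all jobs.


Sort by due date (EDD order): [(2, 13), (6, 14), (7, 24), (10, 26), (5, 27)]
Compute completion times and tardiness:
  Job 1: p=2, d=13, C=2, tardiness=max(0,2-13)=0
  Job 2: p=6, d=14, C=8, tardiness=max(0,8-14)=0
  Job 3: p=7, d=24, C=15, tardiness=max(0,15-24)=0
  Job 4: p=10, d=26, C=25, tardiness=max(0,25-26)=0
  Job 5: p=5, d=27, C=30, tardiness=max(0,30-27)=3
Total tardiness = 3

3


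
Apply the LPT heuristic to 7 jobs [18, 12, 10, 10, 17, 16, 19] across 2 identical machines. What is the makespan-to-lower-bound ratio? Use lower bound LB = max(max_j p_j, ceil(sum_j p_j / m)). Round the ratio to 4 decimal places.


LPT order: [19, 18, 17, 16, 12, 10, 10]
Machine loads after assignment: [47, 55]
LPT makespan = 55
Lower bound = max(max_job, ceil(total/2)) = max(19, 51) = 51
Ratio = 55 / 51 = 1.0784

1.0784


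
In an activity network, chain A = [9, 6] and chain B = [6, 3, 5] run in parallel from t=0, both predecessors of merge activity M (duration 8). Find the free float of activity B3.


ES(B3) = sum of predecessors on chain B = 9
EF(B3) = ES + duration = 9 + 5 = 14
Successor of B3 is M. ES(M) = max(sum(A), sum(B)) = max(15, 14) = 15
Free float = ES(successor) - EF(current) = 15 - 14 = 1

1


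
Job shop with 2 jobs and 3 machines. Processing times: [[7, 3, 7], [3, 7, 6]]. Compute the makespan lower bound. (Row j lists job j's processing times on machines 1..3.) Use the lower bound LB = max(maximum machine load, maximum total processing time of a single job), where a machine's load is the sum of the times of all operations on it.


Machine loads:
  Machine 1: 7 + 3 = 10
  Machine 2: 3 + 7 = 10
  Machine 3: 7 + 6 = 13
Max machine load = 13
Job totals:
  Job 1: 17
  Job 2: 16
Max job total = 17
Lower bound = max(13, 17) = 17

17


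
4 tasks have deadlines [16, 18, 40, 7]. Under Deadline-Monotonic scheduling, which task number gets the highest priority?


Sort tasks by relative deadline (ascending):
  Task 4: deadline = 7
  Task 1: deadline = 16
  Task 2: deadline = 18
  Task 3: deadline = 40
Priority order (highest first): [4, 1, 2, 3]
Highest priority task = 4

4


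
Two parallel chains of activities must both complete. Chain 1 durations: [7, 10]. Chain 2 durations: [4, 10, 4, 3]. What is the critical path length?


Path A total = 7 + 10 = 17
Path B total = 4 + 10 + 4 + 3 = 21
Critical path = longest path = max(17, 21) = 21

21


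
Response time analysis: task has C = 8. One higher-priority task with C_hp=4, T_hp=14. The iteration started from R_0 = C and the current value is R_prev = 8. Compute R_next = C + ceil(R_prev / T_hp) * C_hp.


R_next = C + ceil(R_prev / T_hp) * C_hp
ceil(8 / 14) = ceil(0.5714) = 1
Interference = 1 * 4 = 4
R_next = 8 + 4 = 12

12


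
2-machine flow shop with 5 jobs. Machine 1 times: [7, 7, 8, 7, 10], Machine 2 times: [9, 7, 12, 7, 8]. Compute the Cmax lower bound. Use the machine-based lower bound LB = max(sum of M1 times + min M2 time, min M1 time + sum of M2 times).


LB1 = sum(M1 times) + min(M2 times) = 39 + 7 = 46
LB2 = min(M1 times) + sum(M2 times) = 7 + 43 = 50
Lower bound = max(LB1, LB2) = max(46, 50) = 50

50


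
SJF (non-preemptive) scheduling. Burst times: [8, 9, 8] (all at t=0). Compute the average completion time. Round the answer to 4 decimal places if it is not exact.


SJF order (ascending): [8, 8, 9]
Completion times:
  Job 1: burst=8, C=8
  Job 2: burst=8, C=16
  Job 3: burst=9, C=25
Average completion = 49/3 = 16.3333

16.3333


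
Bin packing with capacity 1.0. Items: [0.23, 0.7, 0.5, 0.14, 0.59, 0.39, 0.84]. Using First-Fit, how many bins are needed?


Place items sequentially using First-Fit:
  Item 0.23 -> new Bin 1
  Item 0.7 -> Bin 1 (now 0.93)
  Item 0.5 -> new Bin 2
  Item 0.14 -> Bin 2 (now 0.64)
  Item 0.59 -> new Bin 3
  Item 0.39 -> Bin 3 (now 0.98)
  Item 0.84 -> new Bin 4
Total bins used = 4

4


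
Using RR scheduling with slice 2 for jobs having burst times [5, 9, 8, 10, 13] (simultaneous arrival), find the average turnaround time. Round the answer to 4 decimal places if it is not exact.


Time quantum = 2
Execution trace:
  J1 runs 2 units, time = 2
  J2 runs 2 units, time = 4
  J3 runs 2 units, time = 6
  J4 runs 2 units, time = 8
  J5 runs 2 units, time = 10
  J1 runs 2 units, time = 12
  J2 runs 2 units, time = 14
  J3 runs 2 units, time = 16
  J4 runs 2 units, time = 18
  J5 runs 2 units, time = 20
  J1 runs 1 units, time = 21
  J2 runs 2 units, time = 23
  J3 runs 2 units, time = 25
  J4 runs 2 units, time = 27
  J5 runs 2 units, time = 29
  J2 runs 2 units, time = 31
  J3 runs 2 units, time = 33
  J4 runs 2 units, time = 35
  J5 runs 2 units, time = 37
  J2 runs 1 units, time = 38
  J4 runs 2 units, time = 40
  J5 runs 2 units, time = 42
  J5 runs 2 units, time = 44
  J5 runs 1 units, time = 45
Finish times: [21, 38, 33, 40, 45]
Average turnaround = 177/5 = 35.4

35.4


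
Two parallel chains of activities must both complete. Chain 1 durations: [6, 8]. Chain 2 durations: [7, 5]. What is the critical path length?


Path A total = 6 + 8 = 14
Path B total = 7 + 5 = 12
Critical path = longest path = max(14, 12) = 14

14


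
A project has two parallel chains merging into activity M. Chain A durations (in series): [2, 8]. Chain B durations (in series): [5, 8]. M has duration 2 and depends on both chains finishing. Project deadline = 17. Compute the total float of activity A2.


Forward pass: ES(A2) = sum of predecessors on chain A = 2
EF = ES + duration = 2 + 8 = 10
Backward pass: LF(M) = deadline = 17; LS(M) = 17 - 2 = 15
LF(A2) = LS(M) - sum(successors on chain A) = 15 - 0 = 15
LS = LF - duration = 15 - 8 = 7
Total float = LS - ES = 7 - 2 = 5

5


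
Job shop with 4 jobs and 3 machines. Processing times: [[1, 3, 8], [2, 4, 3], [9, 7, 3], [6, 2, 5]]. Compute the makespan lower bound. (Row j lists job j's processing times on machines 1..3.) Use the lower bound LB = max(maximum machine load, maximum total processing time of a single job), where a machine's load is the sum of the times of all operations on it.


Machine loads:
  Machine 1: 1 + 2 + 9 + 6 = 18
  Machine 2: 3 + 4 + 7 + 2 = 16
  Machine 3: 8 + 3 + 3 + 5 = 19
Max machine load = 19
Job totals:
  Job 1: 12
  Job 2: 9
  Job 3: 19
  Job 4: 13
Max job total = 19
Lower bound = max(19, 19) = 19

19


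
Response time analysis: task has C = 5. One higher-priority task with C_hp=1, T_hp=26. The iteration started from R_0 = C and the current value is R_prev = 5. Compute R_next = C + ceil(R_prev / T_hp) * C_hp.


R_next = C + ceil(R_prev / T_hp) * C_hp
ceil(5 / 26) = ceil(0.1923) = 1
Interference = 1 * 1 = 1
R_next = 5 + 1 = 6

6


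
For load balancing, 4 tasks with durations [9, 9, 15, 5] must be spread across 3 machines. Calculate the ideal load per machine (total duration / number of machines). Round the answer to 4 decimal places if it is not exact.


Total processing time = 9 + 9 + 15 + 5 = 38
Number of machines = 3
Ideal balanced load = 38 / 3 = 12.6667

12.6667


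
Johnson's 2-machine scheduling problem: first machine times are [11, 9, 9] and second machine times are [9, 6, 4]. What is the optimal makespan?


Apply Johnson's rule:
  Group 1 (a <= b): []
  Group 2 (a > b): [(1, 11, 9), (2, 9, 6), (3, 9, 4)]
Optimal job order: [1, 2, 3]
Schedule:
  Job 1: M1 done at 11, M2 done at 20
  Job 2: M1 done at 20, M2 done at 26
  Job 3: M1 done at 29, M2 done at 33
Makespan = 33

33


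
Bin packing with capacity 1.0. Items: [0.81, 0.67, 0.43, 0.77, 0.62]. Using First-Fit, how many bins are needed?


Place items sequentially using First-Fit:
  Item 0.81 -> new Bin 1
  Item 0.67 -> new Bin 2
  Item 0.43 -> new Bin 3
  Item 0.77 -> new Bin 4
  Item 0.62 -> new Bin 5
Total bins used = 5

5


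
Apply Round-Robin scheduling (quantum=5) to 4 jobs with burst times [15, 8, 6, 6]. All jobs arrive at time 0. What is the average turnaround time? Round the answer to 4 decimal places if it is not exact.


Time quantum = 5
Execution trace:
  J1 runs 5 units, time = 5
  J2 runs 5 units, time = 10
  J3 runs 5 units, time = 15
  J4 runs 5 units, time = 20
  J1 runs 5 units, time = 25
  J2 runs 3 units, time = 28
  J3 runs 1 units, time = 29
  J4 runs 1 units, time = 30
  J1 runs 5 units, time = 35
Finish times: [35, 28, 29, 30]
Average turnaround = 122/4 = 30.5

30.5


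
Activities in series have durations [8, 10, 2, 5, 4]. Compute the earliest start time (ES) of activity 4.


Activity 4 starts after activities 1 through 3 complete.
Predecessor durations: [8, 10, 2]
ES = 8 + 10 + 2 = 20

20


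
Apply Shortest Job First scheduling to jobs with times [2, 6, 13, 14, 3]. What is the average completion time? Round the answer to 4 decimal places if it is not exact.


SJF order (ascending): [2, 3, 6, 13, 14]
Completion times:
  Job 1: burst=2, C=2
  Job 2: burst=3, C=5
  Job 3: burst=6, C=11
  Job 4: burst=13, C=24
  Job 5: burst=14, C=38
Average completion = 80/5 = 16.0

16.0


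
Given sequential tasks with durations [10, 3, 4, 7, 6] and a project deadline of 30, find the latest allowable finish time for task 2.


LF(activity 2) = deadline - sum of successor durations
Successors: activities 3 through 5 with durations [4, 7, 6]
Sum of successor durations = 17
LF = 30 - 17 = 13

13


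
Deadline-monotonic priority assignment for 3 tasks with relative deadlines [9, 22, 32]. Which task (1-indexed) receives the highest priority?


Sort tasks by relative deadline (ascending):
  Task 1: deadline = 9
  Task 2: deadline = 22
  Task 3: deadline = 32
Priority order (highest first): [1, 2, 3]
Highest priority task = 1

1


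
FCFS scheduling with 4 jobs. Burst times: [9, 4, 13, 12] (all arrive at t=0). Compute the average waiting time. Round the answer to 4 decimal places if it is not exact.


FCFS order (as given): [9, 4, 13, 12]
Waiting times:
  Job 1: wait = 0
  Job 2: wait = 9
  Job 3: wait = 13
  Job 4: wait = 26
Sum of waiting times = 48
Average waiting time = 48/4 = 12.0

12.0


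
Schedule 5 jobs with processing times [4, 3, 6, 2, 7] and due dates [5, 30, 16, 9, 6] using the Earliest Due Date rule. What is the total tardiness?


Sort by due date (EDD order): [(4, 5), (7, 6), (2, 9), (6, 16), (3, 30)]
Compute completion times and tardiness:
  Job 1: p=4, d=5, C=4, tardiness=max(0,4-5)=0
  Job 2: p=7, d=6, C=11, tardiness=max(0,11-6)=5
  Job 3: p=2, d=9, C=13, tardiness=max(0,13-9)=4
  Job 4: p=6, d=16, C=19, tardiness=max(0,19-16)=3
  Job 5: p=3, d=30, C=22, tardiness=max(0,22-30)=0
Total tardiness = 12

12


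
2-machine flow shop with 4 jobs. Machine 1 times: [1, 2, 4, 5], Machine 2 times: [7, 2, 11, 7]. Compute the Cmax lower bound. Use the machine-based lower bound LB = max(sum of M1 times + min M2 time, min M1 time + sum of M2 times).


LB1 = sum(M1 times) + min(M2 times) = 12 + 2 = 14
LB2 = min(M1 times) + sum(M2 times) = 1 + 27 = 28
Lower bound = max(LB1, LB2) = max(14, 28) = 28

28


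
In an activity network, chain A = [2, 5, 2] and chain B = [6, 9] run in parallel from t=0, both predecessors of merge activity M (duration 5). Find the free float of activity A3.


ES(A3) = sum of predecessors on chain A = 7
EF(A3) = ES + duration = 7 + 2 = 9
Successor of A3 is M. ES(M) = max(sum(A), sum(B)) = max(9, 15) = 15
Free float = ES(successor) - EF(current) = 15 - 9 = 6

6


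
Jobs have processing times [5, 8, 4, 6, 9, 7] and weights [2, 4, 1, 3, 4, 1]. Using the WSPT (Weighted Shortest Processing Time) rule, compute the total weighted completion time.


Compute p/w ratios and sort ascending (WSPT): [(8, 4), (6, 3), (9, 4), (5, 2), (4, 1), (7, 1)]
Compute weighted completion times:
  Job (p=8,w=4): C=8, w*C=4*8=32
  Job (p=6,w=3): C=14, w*C=3*14=42
  Job (p=9,w=4): C=23, w*C=4*23=92
  Job (p=5,w=2): C=28, w*C=2*28=56
  Job (p=4,w=1): C=32, w*C=1*32=32
  Job (p=7,w=1): C=39, w*C=1*39=39
Total weighted completion time = 293

293


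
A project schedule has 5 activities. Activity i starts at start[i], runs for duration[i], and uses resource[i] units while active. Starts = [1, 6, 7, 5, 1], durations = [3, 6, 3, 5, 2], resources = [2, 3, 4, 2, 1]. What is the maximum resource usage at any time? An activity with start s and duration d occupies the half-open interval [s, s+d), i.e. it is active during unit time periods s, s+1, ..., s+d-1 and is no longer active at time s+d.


Each activity i is active on [start_i, start_i + duration_i).
Compute total resource usage per time slot:
  t=0: active resources = [], total = 0
  t=1: active resources = [2, 1], total = 3
  t=2: active resources = [2, 1], total = 3
  t=3: active resources = [2], total = 2
  t=4: active resources = [], total = 0
  t=5: active resources = [2], total = 2
  t=6: active resources = [3, 2], total = 5
  t=7: active resources = [3, 4, 2], total = 9
  t=8: active resources = [3, 4, 2], total = 9
  t=9: active resources = [3, 4, 2], total = 9
  t=10: active resources = [3], total = 3
  t=11: active resources = [3], total = 3
Peak resource demand = 9

9


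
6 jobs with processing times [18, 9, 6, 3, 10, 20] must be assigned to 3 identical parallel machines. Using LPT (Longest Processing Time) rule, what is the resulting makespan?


Sort jobs in decreasing order (LPT): [20, 18, 10, 9, 6, 3]
Assign each job to the least loaded machine:
  Machine 1: jobs [20], load = 20
  Machine 2: jobs [18, 6], load = 24
  Machine 3: jobs [10, 9, 3], load = 22
Makespan = max load = 24

24


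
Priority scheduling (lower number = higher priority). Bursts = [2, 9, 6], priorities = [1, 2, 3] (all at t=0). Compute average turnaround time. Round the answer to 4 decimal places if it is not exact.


Sort by priority (ascending = highest first):
Order: [(1, 2), (2, 9), (3, 6)]
Completion times:
  Priority 1, burst=2, C=2
  Priority 2, burst=9, C=11
  Priority 3, burst=6, C=17
Average turnaround = 30/3 = 10.0

10.0


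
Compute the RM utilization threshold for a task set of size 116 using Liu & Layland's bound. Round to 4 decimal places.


Compute 2^(1/116) = 1.0059932951
Subtract 1: 1.0059932951 - 1 = 0.0059932951
Multiply by n: 116 * 0.0059932951 = 0.6952222316
Round to 4 dp: 0.6952

0.6952


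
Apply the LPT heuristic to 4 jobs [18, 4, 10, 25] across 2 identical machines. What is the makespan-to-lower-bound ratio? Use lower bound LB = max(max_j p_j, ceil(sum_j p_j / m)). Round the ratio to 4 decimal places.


LPT order: [25, 18, 10, 4]
Machine loads after assignment: [29, 28]
LPT makespan = 29
Lower bound = max(max_job, ceil(total/2)) = max(25, 29) = 29
Ratio = 29 / 29 = 1.0

1.0


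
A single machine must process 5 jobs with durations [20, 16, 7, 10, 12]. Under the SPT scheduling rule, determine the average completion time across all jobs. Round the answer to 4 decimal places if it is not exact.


Sort jobs by processing time (SPT order): [7, 10, 12, 16, 20]
Compute completion times sequentially:
  Job 1: processing = 7, completes at 7
  Job 2: processing = 10, completes at 17
  Job 3: processing = 12, completes at 29
  Job 4: processing = 16, completes at 45
  Job 5: processing = 20, completes at 65
Sum of completion times = 163
Average completion time = 163/5 = 32.6

32.6


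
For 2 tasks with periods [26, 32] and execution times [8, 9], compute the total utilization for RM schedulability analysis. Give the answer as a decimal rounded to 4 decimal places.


Compute individual utilizations (exact fractions):
  Task 1: C/T = 8/26 = 4/13 (approx. 0.3077)
  Task 2: C/T = 9/32 (approx. 0.2813)
Total utilization U = 4/13 + 9/32 = 245/416
Rounded to 4 decimal places: U = 0.5889
RM (Liu & Layland) bound for 2 tasks = 0.828427; compare with U = 245/416 (approx. 0.588942)
U <= bound, so schedulable by RM sufficient condition.

0.5889


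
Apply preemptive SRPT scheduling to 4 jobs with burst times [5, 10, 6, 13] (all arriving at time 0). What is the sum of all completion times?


Since all jobs arrive at t=0, SRPT equals SPT ordering.
SPT order: [5, 6, 10, 13]
Completion times:
  Job 1: p=5, C=5
  Job 2: p=6, C=11
  Job 3: p=10, C=21
  Job 4: p=13, C=34
Total completion time = 5 + 11 + 21 + 34 = 71

71


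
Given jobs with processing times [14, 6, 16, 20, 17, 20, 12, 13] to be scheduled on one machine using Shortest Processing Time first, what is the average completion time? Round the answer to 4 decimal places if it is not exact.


Sort jobs by processing time (SPT order): [6, 12, 13, 14, 16, 17, 20, 20]
Compute completion times sequentially:
  Job 1: processing = 6, completes at 6
  Job 2: processing = 12, completes at 18
  Job 3: processing = 13, completes at 31
  Job 4: processing = 14, completes at 45
  Job 5: processing = 16, completes at 61
  Job 6: processing = 17, completes at 78
  Job 7: processing = 20, completes at 98
  Job 8: processing = 20, completes at 118
Sum of completion times = 455
Average completion time = 455/8 = 56.875

56.875


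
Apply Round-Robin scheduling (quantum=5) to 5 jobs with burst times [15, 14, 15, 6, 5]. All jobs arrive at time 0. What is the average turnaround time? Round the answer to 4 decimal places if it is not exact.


Time quantum = 5
Execution trace:
  J1 runs 5 units, time = 5
  J2 runs 5 units, time = 10
  J3 runs 5 units, time = 15
  J4 runs 5 units, time = 20
  J5 runs 5 units, time = 25
  J1 runs 5 units, time = 30
  J2 runs 5 units, time = 35
  J3 runs 5 units, time = 40
  J4 runs 1 units, time = 41
  J1 runs 5 units, time = 46
  J2 runs 4 units, time = 50
  J3 runs 5 units, time = 55
Finish times: [46, 50, 55, 41, 25]
Average turnaround = 217/5 = 43.4

43.4


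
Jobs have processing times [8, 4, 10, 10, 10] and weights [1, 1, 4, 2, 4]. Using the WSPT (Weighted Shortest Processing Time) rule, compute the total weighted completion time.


Compute p/w ratios and sort ascending (WSPT): [(10, 4), (10, 4), (4, 1), (10, 2), (8, 1)]
Compute weighted completion times:
  Job (p=10,w=4): C=10, w*C=4*10=40
  Job (p=10,w=4): C=20, w*C=4*20=80
  Job (p=4,w=1): C=24, w*C=1*24=24
  Job (p=10,w=2): C=34, w*C=2*34=68
  Job (p=8,w=1): C=42, w*C=1*42=42
Total weighted completion time = 254

254


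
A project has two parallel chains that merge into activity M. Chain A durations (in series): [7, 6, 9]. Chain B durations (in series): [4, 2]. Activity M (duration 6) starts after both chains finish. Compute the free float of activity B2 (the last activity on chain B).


ES(B2) = sum of predecessors on chain B = 4
EF(B2) = ES + duration = 4 + 2 = 6
Successor of B2 is M. ES(M) = max(sum(A), sum(B)) = max(22, 6) = 22
Free float = ES(successor) - EF(current) = 22 - 6 = 16

16


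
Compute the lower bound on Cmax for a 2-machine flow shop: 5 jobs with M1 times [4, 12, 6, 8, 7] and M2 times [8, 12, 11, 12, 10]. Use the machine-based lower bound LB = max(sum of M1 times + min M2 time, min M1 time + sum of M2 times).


LB1 = sum(M1 times) + min(M2 times) = 37 + 8 = 45
LB2 = min(M1 times) + sum(M2 times) = 4 + 53 = 57
Lower bound = max(LB1, LB2) = max(45, 57) = 57

57


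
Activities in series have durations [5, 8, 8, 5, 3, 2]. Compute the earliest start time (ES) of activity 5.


Activity 5 starts after activities 1 through 4 complete.
Predecessor durations: [5, 8, 8, 5]
ES = 5 + 8 + 8 + 5 = 26

26


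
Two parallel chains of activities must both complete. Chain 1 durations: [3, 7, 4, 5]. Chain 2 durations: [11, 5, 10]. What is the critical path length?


Path A total = 3 + 7 + 4 + 5 = 19
Path B total = 11 + 5 + 10 = 26
Critical path = longest path = max(19, 26) = 26

26


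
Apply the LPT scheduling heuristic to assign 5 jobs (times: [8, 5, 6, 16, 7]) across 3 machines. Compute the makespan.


Sort jobs in decreasing order (LPT): [16, 8, 7, 6, 5]
Assign each job to the least loaded machine:
  Machine 1: jobs [16], load = 16
  Machine 2: jobs [8, 5], load = 13
  Machine 3: jobs [7, 6], load = 13
Makespan = max load = 16

16


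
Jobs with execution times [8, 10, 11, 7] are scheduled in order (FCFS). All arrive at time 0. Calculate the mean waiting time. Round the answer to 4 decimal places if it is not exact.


FCFS order (as given): [8, 10, 11, 7]
Waiting times:
  Job 1: wait = 0
  Job 2: wait = 8
  Job 3: wait = 18
  Job 4: wait = 29
Sum of waiting times = 55
Average waiting time = 55/4 = 13.75

13.75


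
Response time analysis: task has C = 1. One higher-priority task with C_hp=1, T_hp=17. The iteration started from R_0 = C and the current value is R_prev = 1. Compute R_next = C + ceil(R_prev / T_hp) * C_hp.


R_next = C + ceil(R_prev / T_hp) * C_hp
ceil(1 / 17) = ceil(0.0588) = 1
Interference = 1 * 1 = 1
R_next = 1 + 1 = 2

2


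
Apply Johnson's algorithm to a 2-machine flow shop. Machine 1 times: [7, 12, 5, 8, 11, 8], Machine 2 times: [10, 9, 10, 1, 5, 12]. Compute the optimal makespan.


Apply Johnson's rule:
  Group 1 (a <= b): [(3, 5, 10), (1, 7, 10), (6, 8, 12)]
  Group 2 (a > b): [(2, 12, 9), (5, 11, 5), (4, 8, 1)]
Optimal job order: [3, 1, 6, 2, 5, 4]
Schedule:
  Job 3: M1 done at 5, M2 done at 15
  Job 1: M1 done at 12, M2 done at 25
  Job 6: M1 done at 20, M2 done at 37
  Job 2: M1 done at 32, M2 done at 46
  Job 5: M1 done at 43, M2 done at 51
  Job 4: M1 done at 51, M2 done at 52
Makespan = 52

52


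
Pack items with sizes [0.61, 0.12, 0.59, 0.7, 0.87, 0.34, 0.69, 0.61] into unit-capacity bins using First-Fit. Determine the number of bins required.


Place items sequentially using First-Fit:
  Item 0.61 -> new Bin 1
  Item 0.12 -> Bin 1 (now 0.73)
  Item 0.59 -> new Bin 2
  Item 0.7 -> new Bin 3
  Item 0.87 -> new Bin 4
  Item 0.34 -> Bin 2 (now 0.93)
  Item 0.69 -> new Bin 5
  Item 0.61 -> new Bin 6
Total bins used = 6

6


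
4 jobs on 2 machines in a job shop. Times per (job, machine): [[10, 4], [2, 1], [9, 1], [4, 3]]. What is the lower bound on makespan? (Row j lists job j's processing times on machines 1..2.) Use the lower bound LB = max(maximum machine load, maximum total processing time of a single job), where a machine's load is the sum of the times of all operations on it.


Machine loads:
  Machine 1: 10 + 2 + 9 + 4 = 25
  Machine 2: 4 + 1 + 1 + 3 = 9
Max machine load = 25
Job totals:
  Job 1: 14
  Job 2: 3
  Job 3: 10
  Job 4: 7
Max job total = 14
Lower bound = max(25, 14) = 25

25


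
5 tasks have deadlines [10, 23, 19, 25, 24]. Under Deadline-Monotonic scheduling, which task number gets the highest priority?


Sort tasks by relative deadline (ascending):
  Task 1: deadline = 10
  Task 3: deadline = 19
  Task 2: deadline = 23
  Task 5: deadline = 24
  Task 4: deadline = 25
Priority order (highest first): [1, 3, 2, 5, 4]
Highest priority task = 1

1


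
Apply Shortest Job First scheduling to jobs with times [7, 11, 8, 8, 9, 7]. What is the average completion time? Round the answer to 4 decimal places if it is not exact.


SJF order (ascending): [7, 7, 8, 8, 9, 11]
Completion times:
  Job 1: burst=7, C=7
  Job 2: burst=7, C=14
  Job 3: burst=8, C=22
  Job 4: burst=8, C=30
  Job 5: burst=9, C=39
  Job 6: burst=11, C=50
Average completion = 162/6 = 27.0

27.0


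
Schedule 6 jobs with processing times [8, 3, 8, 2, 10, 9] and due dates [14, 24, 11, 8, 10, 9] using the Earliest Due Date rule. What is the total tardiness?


Sort by due date (EDD order): [(2, 8), (9, 9), (10, 10), (8, 11), (8, 14), (3, 24)]
Compute completion times and tardiness:
  Job 1: p=2, d=8, C=2, tardiness=max(0,2-8)=0
  Job 2: p=9, d=9, C=11, tardiness=max(0,11-9)=2
  Job 3: p=10, d=10, C=21, tardiness=max(0,21-10)=11
  Job 4: p=8, d=11, C=29, tardiness=max(0,29-11)=18
  Job 5: p=8, d=14, C=37, tardiness=max(0,37-14)=23
  Job 6: p=3, d=24, C=40, tardiness=max(0,40-24)=16
Total tardiness = 70

70


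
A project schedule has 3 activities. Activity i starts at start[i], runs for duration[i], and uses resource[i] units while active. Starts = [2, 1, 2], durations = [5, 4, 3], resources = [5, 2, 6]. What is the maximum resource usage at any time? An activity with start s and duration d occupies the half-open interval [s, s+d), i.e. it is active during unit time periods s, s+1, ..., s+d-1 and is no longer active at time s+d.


Each activity i is active on [start_i, start_i + duration_i).
Compute total resource usage per time slot:
  t=0: active resources = [], total = 0
  t=1: active resources = [2], total = 2
  t=2: active resources = [5, 2, 6], total = 13
  t=3: active resources = [5, 2, 6], total = 13
  t=4: active resources = [5, 2, 6], total = 13
  t=5: active resources = [5], total = 5
  t=6: active resources = [5], total = 5
Peak resource demand = 13

13


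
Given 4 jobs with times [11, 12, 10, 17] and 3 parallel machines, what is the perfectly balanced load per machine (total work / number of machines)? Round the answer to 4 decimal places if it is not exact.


Total processing time = 11 + 12 + 10 + 17 = 50
Number of machines = 3
Ideal balanced load = 50 / 3 = 16.6667

16.6667


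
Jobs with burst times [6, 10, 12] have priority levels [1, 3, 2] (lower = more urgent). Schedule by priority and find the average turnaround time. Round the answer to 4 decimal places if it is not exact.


Sort by priority (ascending = highest first):
Order: [(1, 6), (2, 12), (3, 10)]
Completion times:
  Priority 1, burst=6, C=6
  Priority 2, burst=12, C=18
  Priority 3, burst=10, C=28
Average turnaround = 52/3 = 17.3333

17.3333


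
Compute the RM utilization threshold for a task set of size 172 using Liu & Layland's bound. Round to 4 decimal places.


Compute 2^(1/172) = 1.0040380565
Subtract 1: 1.0040380565 - 1 = 0.0040380565
Multiply by n: 172 * 0.0040380565 = 0.6945457180
Round to 4 dp: 0.6945

0.6945


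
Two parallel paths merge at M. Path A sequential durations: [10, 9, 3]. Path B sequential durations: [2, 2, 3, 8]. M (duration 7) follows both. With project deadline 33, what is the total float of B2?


Forward pass: ES(B2) = sum of predecessors on chain B = 2
EF = ES + duration = 2 + 2 = 4
Backward pass: LF(M) = deadline = 33; LS(M) = 33 - 7 = 26
LF(B2) = LS(M) - sum(successors on chain B) = 26 - 11 = 15
LS = LF - duration = 15 - 2 = 13
Total float = LS - ES = 13 - 2 = 11

11


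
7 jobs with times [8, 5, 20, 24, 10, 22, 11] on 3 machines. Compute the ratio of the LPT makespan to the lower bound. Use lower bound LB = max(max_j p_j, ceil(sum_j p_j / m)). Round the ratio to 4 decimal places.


LPT order: [24, 22, 20, 11, 10, 8, 5]
Machine loads after assignment: [32, 32, 36]
LPT makespan = 36
Lower bound = max(max_job, ceil(total/3)) = max(24, 34) = 34
Ratio = 36 / 34 = 1.0588

1.0588


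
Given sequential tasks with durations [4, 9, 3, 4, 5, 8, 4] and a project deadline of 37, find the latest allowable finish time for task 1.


LF(activity 1) = deadline - sum of successor durations
Successors: activities 2 through 7 with durations [9, 3, 4, 5, 8, 4]
Sum of successor durations = 33
LF = 37 - 33 = 4

4


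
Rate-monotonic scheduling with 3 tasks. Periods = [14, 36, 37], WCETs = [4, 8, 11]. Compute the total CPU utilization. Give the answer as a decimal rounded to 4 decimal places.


Compute individual utilizations (exact fractions):
  Task 1: C/T = 4/14 = 2/7 (approx. 0.2857)
  Task 2: C/T = 8/36 = 2/9 (approx. 0.2222)
  Task 3: C/T = 11/37 (approx. 0.2973)
Total utilization U = 2/7 + 2/9 + 11/37 = 1877/2331
Rounded to 4 decimal places: U = 0.8052
RM (Liu & Layland) bound for 3 tasks = 0.779763; compare with U = 1877/2331 (approx. 0.805234)
bound < U <= 1, so the RM sufficient condition is not met (inconclusive; an exact test such as response-time analysis is needed).

0.8052


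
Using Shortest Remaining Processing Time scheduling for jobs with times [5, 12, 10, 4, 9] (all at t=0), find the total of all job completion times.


Since all jobs arrive at t=0, SRPT equals SPT ordering.
SPT order: [4, 5, 9, 10, 12]
Completion times:
  Job 1: p=4, C=4
  Job 2: p=5, C=9
  Job 3: p=9, C=18
  Job 4: p=10, C=28
  Job 5: p=12, C=40
Total completion time = 4 + 9 + 18 + 28 + 40 = 99

99


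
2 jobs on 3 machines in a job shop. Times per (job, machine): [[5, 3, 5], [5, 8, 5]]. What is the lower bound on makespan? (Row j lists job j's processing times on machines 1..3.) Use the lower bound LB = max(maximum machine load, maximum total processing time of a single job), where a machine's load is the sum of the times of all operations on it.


Machine loads:
  Machine 1: 5 + 5 = 10
  Machine 2: 3 + 8 = 11
  Machine 3: 5 + 5 = 10
Max machine load = 11
Job totals:
  Job 1: 13
  Job 2: 18
Max job total = 18
Lower bound = max(11, 18) = 18

18


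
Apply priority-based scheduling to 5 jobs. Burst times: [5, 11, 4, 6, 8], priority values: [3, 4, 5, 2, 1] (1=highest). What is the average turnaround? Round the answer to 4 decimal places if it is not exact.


Sort by priority (ascending = highest first):
Order: [(1, 8), (2, 6), (3, 5), (4, 11), (5, 4)]
Completion times:
  Priority 1, burst=8, C=8
  Priority 2, burst=6, C=14
  Priority 3, burst=5, C=19
  Priority 4, burst=11, C=30
  Priority 5, burst=4, C=34
Average turnaround = 105/5 = 21.0

21.0
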